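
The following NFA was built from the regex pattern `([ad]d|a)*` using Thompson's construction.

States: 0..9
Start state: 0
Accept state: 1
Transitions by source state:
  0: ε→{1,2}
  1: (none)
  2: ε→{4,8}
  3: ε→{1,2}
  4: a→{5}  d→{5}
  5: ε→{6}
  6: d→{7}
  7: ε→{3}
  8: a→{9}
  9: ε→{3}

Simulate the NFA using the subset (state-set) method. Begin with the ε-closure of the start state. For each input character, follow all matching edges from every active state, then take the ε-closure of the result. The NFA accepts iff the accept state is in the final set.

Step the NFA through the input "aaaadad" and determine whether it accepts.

Answer: ACCEPT

Steps:
initial (ε-close {0}): {0,1,2,4,8}
'a' @ 1: {1,2,3,4,5,6,8,9}  [accepting]
'a' @ 2: {1,2,3,4,5,6,8,9}  [accepting]
'a' @ 3: {1,2,3,4,5,6,8,9}  [accepting]
'a' @ 4: {1,2,3,4,5,6,8,9}  [accepting]
'd' @ 5: {1,2,3,4,5,6,7,8}  [accepting]
'a' @ 6: {1,2,3,4,5,6,8,9}  [accepting]
'd' @ 7: {1,2,3,4,5,6,7,8}  [accepting]
end set {1,2,3,4,5,6,7,8} — state 1 in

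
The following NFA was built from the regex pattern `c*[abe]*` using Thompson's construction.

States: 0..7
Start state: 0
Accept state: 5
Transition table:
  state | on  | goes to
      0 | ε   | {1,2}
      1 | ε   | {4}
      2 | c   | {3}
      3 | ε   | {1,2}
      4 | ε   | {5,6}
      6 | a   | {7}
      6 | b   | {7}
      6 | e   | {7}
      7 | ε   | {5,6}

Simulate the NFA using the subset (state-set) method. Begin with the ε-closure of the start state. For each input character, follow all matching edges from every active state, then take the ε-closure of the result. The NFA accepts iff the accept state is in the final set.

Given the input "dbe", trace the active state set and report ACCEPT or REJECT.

start: ε-closure({0}) = {0,1,2,4,5,6}
'd' @ 1: {}  — dead — no transitions
rest 'be' ignored (set empty)
final: {}; accept 5 not in set

Answer: REJECT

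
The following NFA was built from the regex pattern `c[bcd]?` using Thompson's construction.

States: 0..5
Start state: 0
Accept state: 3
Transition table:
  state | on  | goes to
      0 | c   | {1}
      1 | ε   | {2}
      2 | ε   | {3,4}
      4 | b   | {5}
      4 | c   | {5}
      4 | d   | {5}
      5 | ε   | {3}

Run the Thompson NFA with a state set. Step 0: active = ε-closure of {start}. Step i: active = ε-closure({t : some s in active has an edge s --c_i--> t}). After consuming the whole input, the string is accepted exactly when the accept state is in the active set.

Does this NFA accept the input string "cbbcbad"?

Answer: REJECT

Trace:
start: ε-closure({0}) = {0}
'c' @ 1: {1,2,3,4}  (accept∈set)
'b' @ 2: {3,5}  (accept∈set)
'b' @ 3: {}  — no active states
rest 'cbad' ignored (set empty)
final: {}; accept 3 not in set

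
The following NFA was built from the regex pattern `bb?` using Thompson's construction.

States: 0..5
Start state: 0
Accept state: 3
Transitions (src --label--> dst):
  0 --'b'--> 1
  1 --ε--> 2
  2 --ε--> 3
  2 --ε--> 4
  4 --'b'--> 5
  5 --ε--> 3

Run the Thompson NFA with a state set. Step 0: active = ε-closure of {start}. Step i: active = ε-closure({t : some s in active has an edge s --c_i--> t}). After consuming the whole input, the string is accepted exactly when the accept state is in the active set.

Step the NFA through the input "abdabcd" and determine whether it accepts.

Answer: REJECT

Steps:
start: ε-closure({0}) = {0}
'a' @ 1: {}  — state set empty
rest 'bdabcd' ignored (set empty)
end set {} — state 3 not in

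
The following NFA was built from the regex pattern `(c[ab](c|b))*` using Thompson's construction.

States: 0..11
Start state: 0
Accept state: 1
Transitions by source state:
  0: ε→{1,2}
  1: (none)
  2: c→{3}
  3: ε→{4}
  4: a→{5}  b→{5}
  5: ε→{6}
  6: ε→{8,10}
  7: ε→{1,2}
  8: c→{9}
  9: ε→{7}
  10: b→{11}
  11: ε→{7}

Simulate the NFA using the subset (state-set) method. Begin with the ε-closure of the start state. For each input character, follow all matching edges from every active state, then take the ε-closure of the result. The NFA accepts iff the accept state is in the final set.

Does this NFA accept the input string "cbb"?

Answer: ACCEPT

Steps:
S₀ = ε-closure({0}) = {0,1,2}
'c' @ 1: {3,4}
'b' @ 2: {5,6,8,10}
'b' @ 3: {1,2,7,11}  ✓accept
final: {1,2,7,11}; accept 1 in set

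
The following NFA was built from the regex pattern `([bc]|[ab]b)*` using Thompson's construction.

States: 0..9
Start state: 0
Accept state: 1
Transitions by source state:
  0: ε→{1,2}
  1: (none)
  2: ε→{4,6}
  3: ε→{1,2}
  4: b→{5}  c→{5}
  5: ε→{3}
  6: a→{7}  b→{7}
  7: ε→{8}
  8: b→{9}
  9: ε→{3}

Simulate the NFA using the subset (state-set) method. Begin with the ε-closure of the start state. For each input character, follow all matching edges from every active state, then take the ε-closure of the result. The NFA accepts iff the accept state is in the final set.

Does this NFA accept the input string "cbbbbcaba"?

Answer: REJECT

Trace:
start: ε-closure({0}) = {0,1,2,4,6}
'c' @ 1: {1,2,3,4,5,6}  [accepting]
'b' @ 2: {1,2,3,4,5,6,7,8}  [accepting]
'b' @ 3: {1,2,3,4,5,6,7,8,9}  [accepting]
'b' @ 4: {1,2,3,4,5,6,7,8,9}  [accepting]
'b' @ 5: {1,2,3,4,5,6,7,8,9}  [accepting]
'c' @ 6: {1,2,3,4,5,6}  [accepting]
'a' @ 7: {7,8}
'b' @ 8: {1,2,3,4,6,9}  [accepting]
'a' @ 9: {7,8}
final: {7,8}; accept 1 not in set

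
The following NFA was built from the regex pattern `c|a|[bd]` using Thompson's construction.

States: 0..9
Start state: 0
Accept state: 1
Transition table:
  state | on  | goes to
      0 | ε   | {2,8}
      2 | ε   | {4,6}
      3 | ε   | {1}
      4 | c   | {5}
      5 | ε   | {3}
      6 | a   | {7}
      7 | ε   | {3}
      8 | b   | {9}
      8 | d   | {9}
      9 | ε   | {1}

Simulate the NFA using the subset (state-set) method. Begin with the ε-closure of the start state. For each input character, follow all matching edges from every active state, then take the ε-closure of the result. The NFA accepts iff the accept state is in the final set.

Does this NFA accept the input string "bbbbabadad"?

start: ε-closure({0}) = {0,2,4,6,8}
'b' @ 1: {1,9}  (accept∈set)
'b' @ 2: {}  — no active states
rest 'bbabadad' ignored (set empty)
after full input: {}  (accept=1 not in)

Answer: REJECT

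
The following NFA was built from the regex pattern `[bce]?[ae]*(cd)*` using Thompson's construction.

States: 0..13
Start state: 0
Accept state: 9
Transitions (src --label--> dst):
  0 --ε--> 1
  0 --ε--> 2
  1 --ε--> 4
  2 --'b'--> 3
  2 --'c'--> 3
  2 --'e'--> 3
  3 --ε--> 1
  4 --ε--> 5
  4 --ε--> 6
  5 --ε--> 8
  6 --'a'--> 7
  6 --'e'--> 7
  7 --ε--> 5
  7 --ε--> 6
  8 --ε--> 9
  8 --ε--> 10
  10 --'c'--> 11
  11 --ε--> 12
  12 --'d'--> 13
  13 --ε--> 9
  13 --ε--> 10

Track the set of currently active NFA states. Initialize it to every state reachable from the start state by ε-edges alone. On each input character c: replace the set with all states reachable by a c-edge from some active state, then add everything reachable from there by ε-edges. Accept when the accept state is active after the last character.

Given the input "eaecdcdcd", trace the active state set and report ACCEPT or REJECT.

S₀ = ε-closure({0}) = {0,1,2,4,5,6,8,9,10}
'e' @ 1: {1,3,4,5,6,7,8,9,10}  (accept∈set)
'a' @ 2: {5,6,7,8,9,10}  (accept∈set)
'e' @ 3: {5,6,7,8,9,10}  (accept∈set)
'c' @ 4: {11,12}
'd' @ 5: {9,10,13}  (accept∈set)
'c' @ 6: {11,12}
'd' @ 7: {9,10,13}  (accept∈set)
'c' @ 8: {11,12}
'd' @ 9: {9,10,13}  (accept∈set)
end set {9,10,13} — state 9 in

Answer: ACCEPT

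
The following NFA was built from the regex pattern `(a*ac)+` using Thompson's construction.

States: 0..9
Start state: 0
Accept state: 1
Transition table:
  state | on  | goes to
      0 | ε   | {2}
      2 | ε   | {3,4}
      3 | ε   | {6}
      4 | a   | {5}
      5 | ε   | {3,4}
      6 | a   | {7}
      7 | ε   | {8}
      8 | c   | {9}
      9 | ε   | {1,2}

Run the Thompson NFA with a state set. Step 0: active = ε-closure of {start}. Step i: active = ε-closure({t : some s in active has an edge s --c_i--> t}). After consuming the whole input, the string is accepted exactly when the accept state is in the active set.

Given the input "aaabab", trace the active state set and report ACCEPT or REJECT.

start: ε-closure({0}) = {0,2,3,4,6}
'a' @ 1: {3,4,5,6,7,8}
'a' @ 2: {3,4,5,6,7,8}
'a' @ 3: {3,4,5,6,7,8}
'b' @ 4: {}  — state set empty
rest 'ab' ignored (set empty)
after full input: {}  (accept=1 not in)

Answer: REJECT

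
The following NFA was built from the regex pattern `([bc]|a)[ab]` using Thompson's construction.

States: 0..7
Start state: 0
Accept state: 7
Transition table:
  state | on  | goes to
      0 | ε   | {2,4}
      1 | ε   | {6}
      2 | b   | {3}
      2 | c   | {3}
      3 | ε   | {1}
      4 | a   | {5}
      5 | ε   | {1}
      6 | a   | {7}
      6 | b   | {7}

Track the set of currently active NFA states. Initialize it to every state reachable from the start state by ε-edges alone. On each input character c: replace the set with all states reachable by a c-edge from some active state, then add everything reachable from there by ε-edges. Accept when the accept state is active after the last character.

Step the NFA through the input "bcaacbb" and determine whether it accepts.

start: ε-closure({0}) = {0,2,4}
'b' @ 1: {1,3,6}
'c' @ 2: {}  — dead — no transitions
rest 'aacbb' ignored (set empty)
after full input: {}  (accept=7 not in)

Answer: REJECT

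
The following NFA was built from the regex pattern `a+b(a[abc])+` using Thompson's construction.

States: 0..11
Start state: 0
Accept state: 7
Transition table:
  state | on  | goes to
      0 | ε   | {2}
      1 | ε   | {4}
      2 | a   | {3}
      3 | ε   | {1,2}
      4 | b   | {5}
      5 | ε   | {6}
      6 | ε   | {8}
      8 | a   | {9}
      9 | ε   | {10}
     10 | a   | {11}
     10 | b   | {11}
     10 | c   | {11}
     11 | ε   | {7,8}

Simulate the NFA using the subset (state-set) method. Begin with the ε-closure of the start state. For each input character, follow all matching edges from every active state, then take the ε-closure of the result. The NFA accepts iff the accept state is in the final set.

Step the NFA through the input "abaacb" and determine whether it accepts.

Answer: REJECT

Steps:
start: ε-closure({0}) = {0,2}
'a' @ 1: {1,2,3,4}
'b' @ 2: {5,6,8}
'a' @ 3: {9,10}
'a' @ 4: {7,8,11}  (accept∈set)
'c' @ 5: {}  — dead — no transitions
rest 'b' ignored (set empty)
final: {}; accept 7 not in set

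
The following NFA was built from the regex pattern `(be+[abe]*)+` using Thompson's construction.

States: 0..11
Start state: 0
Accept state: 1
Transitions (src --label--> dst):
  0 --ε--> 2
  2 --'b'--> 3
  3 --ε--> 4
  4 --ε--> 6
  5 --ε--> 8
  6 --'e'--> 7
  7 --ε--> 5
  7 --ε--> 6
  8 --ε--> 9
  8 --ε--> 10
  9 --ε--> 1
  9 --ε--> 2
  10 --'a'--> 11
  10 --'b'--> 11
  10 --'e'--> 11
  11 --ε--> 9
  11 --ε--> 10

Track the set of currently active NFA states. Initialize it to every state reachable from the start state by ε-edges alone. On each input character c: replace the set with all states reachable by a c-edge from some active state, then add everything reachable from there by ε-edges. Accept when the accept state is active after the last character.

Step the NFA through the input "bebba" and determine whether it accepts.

initial (ε-close {0}): {0,2}
'b' @ 1: {3,4,6}
'e' @ 2: {1,2,5,6,7,8,9,10}  ✓accept
'b' @ 3: {1,2,3,4,6,9,10,11}  ✓accept
'b' @ 4: {1,2,3,4,6,9,10,11}  ✓accept
'a' @ 5: {1,2,9,10,11}  ✓accept
end set {1,2,9,10,11} — state 1 in

Answer: ACCEPT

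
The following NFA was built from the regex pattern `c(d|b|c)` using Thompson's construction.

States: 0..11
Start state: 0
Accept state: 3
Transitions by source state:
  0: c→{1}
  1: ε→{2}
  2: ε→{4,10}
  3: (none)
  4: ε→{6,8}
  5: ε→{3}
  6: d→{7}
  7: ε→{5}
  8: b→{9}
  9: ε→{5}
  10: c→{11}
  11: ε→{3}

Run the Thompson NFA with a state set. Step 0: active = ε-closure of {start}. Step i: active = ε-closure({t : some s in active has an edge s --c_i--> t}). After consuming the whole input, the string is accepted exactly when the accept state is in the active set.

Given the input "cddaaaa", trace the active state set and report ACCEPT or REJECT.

Answer: REJECT

Steps:
start: ε-closure({0}) = {0}
'c' @ 1: {1,2,4,6,8,10}
'd' @ 2: {3,5,7}  (accept∈set)
'd' @ 3: {}  — no active states
rest 'aaaa' ignored (set empty)
end set {} — state 3 not in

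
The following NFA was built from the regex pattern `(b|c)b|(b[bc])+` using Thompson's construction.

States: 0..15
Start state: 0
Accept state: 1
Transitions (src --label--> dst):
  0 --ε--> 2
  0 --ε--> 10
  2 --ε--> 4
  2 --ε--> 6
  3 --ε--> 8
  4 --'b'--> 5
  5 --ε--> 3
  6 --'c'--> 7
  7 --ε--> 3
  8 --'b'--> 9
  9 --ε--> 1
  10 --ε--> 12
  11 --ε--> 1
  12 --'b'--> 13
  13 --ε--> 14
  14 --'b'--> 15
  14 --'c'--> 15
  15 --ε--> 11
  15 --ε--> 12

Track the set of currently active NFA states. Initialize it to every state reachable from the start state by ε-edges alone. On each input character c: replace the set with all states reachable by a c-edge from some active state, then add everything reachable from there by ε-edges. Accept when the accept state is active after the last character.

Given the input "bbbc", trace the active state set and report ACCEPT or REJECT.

start: ε-closure({0}) = {0,2,4,6,10,12}
'b' @ 1: {3,5,8,13,14}
'b' @ 2: {1,9,11,12,15}  ✓accept
'b' @ 3: {13,14}
'c' @ 4: {1,11,12,15}  ✓accept
end set {1,11,12,15} — state 1 in

Answer: ACCEPT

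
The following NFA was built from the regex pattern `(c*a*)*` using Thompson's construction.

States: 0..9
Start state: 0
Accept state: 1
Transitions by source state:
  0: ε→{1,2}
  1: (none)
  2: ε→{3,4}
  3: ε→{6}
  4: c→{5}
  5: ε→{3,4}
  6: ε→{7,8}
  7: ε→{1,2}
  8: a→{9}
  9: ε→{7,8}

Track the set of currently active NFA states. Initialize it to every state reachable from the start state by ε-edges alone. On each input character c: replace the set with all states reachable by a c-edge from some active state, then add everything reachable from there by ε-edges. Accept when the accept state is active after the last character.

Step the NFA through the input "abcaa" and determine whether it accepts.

Answer: REJECT

Trace:
initial (ε-close {0}): {0,1,2,3,4,6,7,8}
'a' @ 1: {1,2,3,4,6,7,8,9}  (accept∈set)
'b' @ 2: {}  — dead — no transitions
rest 'caa' ignored (set empty)
final: {}; accept 1 not in set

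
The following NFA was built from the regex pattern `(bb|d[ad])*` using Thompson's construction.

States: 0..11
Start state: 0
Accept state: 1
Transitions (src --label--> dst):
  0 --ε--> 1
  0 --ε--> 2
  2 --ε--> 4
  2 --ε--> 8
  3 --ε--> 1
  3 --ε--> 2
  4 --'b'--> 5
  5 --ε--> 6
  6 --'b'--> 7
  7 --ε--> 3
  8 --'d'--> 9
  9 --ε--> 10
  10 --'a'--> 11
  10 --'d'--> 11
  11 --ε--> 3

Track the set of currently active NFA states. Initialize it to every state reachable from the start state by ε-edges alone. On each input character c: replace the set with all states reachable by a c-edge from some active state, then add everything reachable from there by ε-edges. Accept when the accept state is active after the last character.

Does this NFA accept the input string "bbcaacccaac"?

initial (ε-close {0}): {0,1,2,4,8}
'b' @ 1: {5,6}
'b' @ 2: {1,2,3,4,7,8}  (accept∈set)
'c' @ 3: {}  — dead — no transitions
rest 'aacccaac' ignored (set empty)
final: {}; accept 1 not in set

Answer: REJECT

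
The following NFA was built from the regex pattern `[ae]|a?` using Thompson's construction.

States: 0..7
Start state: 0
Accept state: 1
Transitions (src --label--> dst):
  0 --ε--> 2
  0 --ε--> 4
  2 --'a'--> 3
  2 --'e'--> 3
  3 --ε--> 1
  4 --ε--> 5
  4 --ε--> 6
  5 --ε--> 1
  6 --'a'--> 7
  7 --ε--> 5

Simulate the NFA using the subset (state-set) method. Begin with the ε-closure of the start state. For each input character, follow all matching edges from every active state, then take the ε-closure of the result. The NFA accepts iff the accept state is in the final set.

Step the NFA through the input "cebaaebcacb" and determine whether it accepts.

Answer: REJECT

Derivation:
S₀ = ε-closure({0}) = {0,1,2,4,5,6}
'c' @ 1: {}  — no active states
rest 'ebaaebcacb' ignored (set empty)
after full input: {}  (accept=1 not in)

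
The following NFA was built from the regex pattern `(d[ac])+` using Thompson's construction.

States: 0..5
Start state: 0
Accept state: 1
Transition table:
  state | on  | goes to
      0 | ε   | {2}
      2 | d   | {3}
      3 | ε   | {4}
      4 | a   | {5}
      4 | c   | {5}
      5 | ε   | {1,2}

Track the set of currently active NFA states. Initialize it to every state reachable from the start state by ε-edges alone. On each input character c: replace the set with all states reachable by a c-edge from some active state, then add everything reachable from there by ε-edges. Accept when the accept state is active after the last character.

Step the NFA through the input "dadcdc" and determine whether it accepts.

Answer: ACCEPT

Derivation:
start: ε-closure({0}) = {0,2}
'd' @ 1: {3,4}
'a' @ 2: {1,2,5}  ✓accept
'd' @ 3: {3,4}
'c' @ 4: {1,2,5}  ✓accept
'd' @ 5: {3,4}
'c' @ 6: {1,2,5}  ✓accept
end set {1,2,5} — state 1 in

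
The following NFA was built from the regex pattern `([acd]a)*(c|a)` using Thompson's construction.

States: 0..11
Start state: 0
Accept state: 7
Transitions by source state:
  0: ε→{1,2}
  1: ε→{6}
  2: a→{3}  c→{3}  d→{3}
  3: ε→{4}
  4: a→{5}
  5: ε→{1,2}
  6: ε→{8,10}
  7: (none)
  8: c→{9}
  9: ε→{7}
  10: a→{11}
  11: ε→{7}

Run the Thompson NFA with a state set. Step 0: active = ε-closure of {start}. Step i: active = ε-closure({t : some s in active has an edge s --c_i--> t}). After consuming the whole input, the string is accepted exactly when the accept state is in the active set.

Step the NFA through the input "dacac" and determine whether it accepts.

Answer: ACCEPT

Steps:
initial (ε-close {0}): {0,1,2,6,8,10}
'd' @ 1: {3,4}
'a' @ 2: {1,2,5,6,8,10}
'c' @ 3: {3,4,7,9}  (accept∈set)
'a' @ 4: {1,2,5,6,8,10}
'c' @ 5: {3,4,7,9}  (accept∈set)
end set {3,4,7,9} — state 7 in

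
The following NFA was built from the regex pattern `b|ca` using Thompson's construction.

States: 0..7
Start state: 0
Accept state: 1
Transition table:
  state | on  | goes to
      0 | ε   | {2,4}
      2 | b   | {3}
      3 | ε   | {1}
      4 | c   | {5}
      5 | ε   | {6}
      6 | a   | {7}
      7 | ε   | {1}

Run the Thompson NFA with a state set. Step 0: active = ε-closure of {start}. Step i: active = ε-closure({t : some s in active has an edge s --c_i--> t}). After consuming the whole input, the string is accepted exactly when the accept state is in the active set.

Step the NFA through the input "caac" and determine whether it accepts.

Answer: REJECT

Trace:
initial (ε-close {0}): {0,2,4}
'c' @ 1: {5,6}
'a' @ 2: {1,7}  (accept∈set)
'a' @ 3: {}  — no active states
rest 'c' ignored (set empty)
after full input: {}  (accept=1 not in)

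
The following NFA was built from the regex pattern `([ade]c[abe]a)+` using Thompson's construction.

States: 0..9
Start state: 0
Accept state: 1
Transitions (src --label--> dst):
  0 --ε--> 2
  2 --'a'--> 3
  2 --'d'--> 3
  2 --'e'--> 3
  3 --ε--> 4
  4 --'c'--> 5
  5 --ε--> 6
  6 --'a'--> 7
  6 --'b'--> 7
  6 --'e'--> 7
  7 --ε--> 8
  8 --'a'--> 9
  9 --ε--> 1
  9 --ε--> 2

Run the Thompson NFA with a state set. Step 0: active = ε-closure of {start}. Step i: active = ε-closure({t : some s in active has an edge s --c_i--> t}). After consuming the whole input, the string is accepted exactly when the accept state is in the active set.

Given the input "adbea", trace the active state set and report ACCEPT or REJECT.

initial (ε-close {0}): {0,2}
'a' @ 1: {3,4}
'd' @ 2: {}  — no active states
rest 'bea' ignored (set empty)
final: {}; accept 1 not in set

Answer: REJECT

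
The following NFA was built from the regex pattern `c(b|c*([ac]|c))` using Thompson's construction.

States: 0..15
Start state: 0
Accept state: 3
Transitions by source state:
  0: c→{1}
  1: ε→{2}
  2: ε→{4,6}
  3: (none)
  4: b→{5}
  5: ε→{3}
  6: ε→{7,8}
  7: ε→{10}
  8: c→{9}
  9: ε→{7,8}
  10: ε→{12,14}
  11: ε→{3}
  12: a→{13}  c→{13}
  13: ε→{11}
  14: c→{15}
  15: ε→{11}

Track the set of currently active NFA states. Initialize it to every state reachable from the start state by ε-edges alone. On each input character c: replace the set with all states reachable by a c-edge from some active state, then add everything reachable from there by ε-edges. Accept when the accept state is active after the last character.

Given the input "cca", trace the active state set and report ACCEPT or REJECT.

Answer: ACCEPT

Derivation:
S₀ = ε-closure({0}) = {0}
'c' @ 1: {1,2,4,6,7,8,10,12,14}
'c' @ 2: {3,7,8,9,10,11,12,13,14,15}  ✓accept
'a' @ 3: {3,11,13}  ✓accept
final: {3,11,13}; accept 3 in set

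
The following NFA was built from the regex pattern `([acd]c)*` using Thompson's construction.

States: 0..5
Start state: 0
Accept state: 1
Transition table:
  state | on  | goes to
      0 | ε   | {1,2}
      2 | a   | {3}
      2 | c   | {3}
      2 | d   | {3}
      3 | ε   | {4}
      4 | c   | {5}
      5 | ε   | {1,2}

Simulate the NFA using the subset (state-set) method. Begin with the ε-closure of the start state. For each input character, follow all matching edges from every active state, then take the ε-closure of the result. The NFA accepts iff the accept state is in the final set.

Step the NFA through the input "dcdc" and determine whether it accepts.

initial (ε-close {0}): {0,1,2}
'd' @ 1: {3,4}
'c' @ 2: {1,2,5}  [accepting]
'd' @ 3: {3,4}
'c' @ 4: {1,2,5}  [accepting]
after full input: {1,2,5}  (accept=1 in)

Answer: ACCEPT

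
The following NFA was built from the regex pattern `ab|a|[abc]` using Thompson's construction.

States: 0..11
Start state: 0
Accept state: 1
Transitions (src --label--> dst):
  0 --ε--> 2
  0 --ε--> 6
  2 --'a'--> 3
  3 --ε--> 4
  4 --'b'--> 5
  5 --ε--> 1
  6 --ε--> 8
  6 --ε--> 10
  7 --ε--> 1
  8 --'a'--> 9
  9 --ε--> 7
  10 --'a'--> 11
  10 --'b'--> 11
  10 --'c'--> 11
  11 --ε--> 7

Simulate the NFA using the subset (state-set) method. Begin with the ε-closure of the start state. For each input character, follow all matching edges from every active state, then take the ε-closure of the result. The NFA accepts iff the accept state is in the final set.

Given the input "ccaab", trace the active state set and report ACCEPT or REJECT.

S₀ = ε-closure({0}) = {0,2,6,8,10}
'c' @ 1: {1,7,11}  [accepting]
'c' @ 2: {}  — state set empty
rest 'aab' ignored (set empty)
end set {} — state 1 not in

Answer: REJECT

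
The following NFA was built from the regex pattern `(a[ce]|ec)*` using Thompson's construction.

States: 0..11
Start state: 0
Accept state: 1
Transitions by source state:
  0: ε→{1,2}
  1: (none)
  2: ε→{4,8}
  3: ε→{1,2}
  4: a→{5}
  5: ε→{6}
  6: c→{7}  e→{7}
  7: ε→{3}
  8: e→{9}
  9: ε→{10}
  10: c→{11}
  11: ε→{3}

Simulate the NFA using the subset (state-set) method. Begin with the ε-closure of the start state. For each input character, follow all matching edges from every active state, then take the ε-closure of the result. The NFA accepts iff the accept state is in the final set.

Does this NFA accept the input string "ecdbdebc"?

Answer: REJECT

Steps:
initial (ε-close {0}): {0,1,2,4,8}
'e' @ 1: {9,10}
'c' @ 2: {1,2,3,4,8,11}  [accepting]
'd' @ 3: {}  — no active states
rest 'bdebc' ignored (set empty)
end set {} — state 1 not in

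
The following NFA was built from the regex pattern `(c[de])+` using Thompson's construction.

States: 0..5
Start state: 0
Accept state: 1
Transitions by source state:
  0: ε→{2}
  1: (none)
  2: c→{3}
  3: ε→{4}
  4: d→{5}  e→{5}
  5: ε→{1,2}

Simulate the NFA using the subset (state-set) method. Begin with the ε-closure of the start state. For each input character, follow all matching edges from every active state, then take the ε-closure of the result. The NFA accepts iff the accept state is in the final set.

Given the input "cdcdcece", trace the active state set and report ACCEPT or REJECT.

start: ε-closure({0}) = {0,2}
'c' @ 1: {3,4}
'd' @ 2: {1,2,5}  ✓accept
'c' @ 3: {3,4}
'd' @ 4: {1,2,5}  ✓accept
'c' @ 5: {3,4}
'e' @ 6: {1,2,5}  ✓accept
'c' @ 7: {3,4}
'e' @ 8: {1,2,5}  ✓accept
final: {1,2,5}; accept 1 in set

Answer: ACCEPT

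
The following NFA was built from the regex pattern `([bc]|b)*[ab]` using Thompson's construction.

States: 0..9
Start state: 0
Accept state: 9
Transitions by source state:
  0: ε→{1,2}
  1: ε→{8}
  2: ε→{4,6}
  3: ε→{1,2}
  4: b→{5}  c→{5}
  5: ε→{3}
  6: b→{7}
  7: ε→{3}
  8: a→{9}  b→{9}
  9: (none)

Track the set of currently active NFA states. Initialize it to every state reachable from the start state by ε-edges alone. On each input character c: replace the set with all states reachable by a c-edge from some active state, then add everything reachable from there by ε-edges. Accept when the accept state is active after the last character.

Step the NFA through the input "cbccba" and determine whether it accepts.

S₀ = ε-closure({0}) = {0,1,2,4,6,8}
'c' @ 1: {1,2,3,4,5,6,8}
'b' @ 2: {1,2,3,4,5,6,7,8,9}  (accept∈set)
'c' @ 3: {1,2,3,4,5,6,8}
'c' @ 4: {1,2,3,4,5,6,8}
'b' @ 5: {1,2,3,4,5,6,7,8,9}  (accept∈set)
'a' @ 6: {9}  (accept∈set)
end set {9} — state 9 in

Answer: ACCEPT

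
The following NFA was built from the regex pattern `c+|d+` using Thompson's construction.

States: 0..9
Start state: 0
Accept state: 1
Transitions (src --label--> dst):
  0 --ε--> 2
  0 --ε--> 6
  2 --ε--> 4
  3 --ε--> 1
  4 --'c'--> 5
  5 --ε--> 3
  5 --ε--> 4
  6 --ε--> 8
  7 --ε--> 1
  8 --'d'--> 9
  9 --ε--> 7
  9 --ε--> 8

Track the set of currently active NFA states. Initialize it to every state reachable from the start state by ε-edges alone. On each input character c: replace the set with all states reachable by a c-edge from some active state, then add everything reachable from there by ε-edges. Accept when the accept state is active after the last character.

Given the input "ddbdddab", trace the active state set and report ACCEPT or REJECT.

Answer: REJECT

Steps:
S₀ = ε-closure({0}) = {0,2,4,6,8}
'd' @ 1: {1,7,8,9}  (accept∈set)
'd' @ 2: {1,7,8,9}  (accept∈set)
'b' @ 3: {}  — no active states
rest 'dddab' ignored (set empty)
after full input: {}  (accept=1 not in)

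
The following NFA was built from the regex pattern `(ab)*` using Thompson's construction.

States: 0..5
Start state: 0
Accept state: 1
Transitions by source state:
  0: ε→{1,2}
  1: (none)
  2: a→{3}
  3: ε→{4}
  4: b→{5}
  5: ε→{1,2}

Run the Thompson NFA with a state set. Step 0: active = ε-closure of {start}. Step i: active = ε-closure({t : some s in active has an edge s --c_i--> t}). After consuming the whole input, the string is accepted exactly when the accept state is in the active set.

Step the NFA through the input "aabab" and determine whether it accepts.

Answer: REJECT

Steps:
start: ε-closure({0}) = {0,1,2}
'a' @ 1: {3,4}
'a' @ 2: {}  — state set empty
rest 'bab' ignored (set empty)
after full input: {}  (accept=1 not in)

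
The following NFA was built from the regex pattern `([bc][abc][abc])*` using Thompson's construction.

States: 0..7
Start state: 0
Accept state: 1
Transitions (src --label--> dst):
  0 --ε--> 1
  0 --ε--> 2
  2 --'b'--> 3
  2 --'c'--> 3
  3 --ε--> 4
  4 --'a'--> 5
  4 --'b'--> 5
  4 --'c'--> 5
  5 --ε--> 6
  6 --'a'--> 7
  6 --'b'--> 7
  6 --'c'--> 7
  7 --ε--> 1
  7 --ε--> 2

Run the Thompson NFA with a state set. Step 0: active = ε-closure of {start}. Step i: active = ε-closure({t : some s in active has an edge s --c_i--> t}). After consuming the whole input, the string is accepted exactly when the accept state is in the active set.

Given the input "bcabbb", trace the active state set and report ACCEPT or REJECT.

Answer: ACCEPT

Steps:
S₀ = ε-closure({0}) = {0,1,2}
'b' @ 1: {3,4}
'c' @ 2: {5,6}
'a' @ 3: {1,2,7}  [accepting]
'b' @ 4: {3,4}
'b' @ 5: {5,6}
'b' @ 6: {1,2,7}  [accepting]
after full input: {1,2,7}  (accept=1 in)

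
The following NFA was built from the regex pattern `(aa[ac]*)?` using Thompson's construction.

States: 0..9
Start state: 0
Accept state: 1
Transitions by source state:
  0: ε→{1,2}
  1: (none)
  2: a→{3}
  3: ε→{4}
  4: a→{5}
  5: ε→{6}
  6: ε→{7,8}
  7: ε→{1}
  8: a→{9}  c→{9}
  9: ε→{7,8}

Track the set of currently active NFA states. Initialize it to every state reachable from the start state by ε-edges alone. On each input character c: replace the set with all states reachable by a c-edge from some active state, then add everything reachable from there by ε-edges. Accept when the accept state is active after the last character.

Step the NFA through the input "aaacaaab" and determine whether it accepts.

Answer: REJECT

Derivation:
initial (ε-close {0}): {0,1,2}
'a' @ 1: {3,4}
'a' @ 2: {1,5,6,7,8}  (accept∈set)
'a' @ 3: {1,7,8,9}  (accept∈set)
'c' @ 4: {1,7,8,9}  (accept∈set)
'a' @ 5: {1,7,8,9}  (accept∈set)
'a' @ 6: {1,7,8,9}  (accept∈set)
'a' @ 7: {1,7,8,9}  (accept∈set)
'b' @ 8: {}  — dead — no transitions
after full input: {}  (accept=1 not in)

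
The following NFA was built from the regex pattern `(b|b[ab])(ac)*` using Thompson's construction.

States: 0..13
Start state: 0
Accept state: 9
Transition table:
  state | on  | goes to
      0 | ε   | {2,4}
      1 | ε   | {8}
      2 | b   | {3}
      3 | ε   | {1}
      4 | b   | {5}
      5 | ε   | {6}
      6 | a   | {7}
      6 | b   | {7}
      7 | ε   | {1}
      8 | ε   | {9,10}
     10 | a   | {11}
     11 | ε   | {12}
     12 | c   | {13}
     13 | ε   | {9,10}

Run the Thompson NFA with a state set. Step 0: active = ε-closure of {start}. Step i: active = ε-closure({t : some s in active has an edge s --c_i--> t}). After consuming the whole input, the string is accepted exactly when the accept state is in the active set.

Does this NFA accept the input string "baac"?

S₀ = ε-closure({0}) = {0,2,4}
'b' @ 1: {1,3,5,6,8,9,10}  [accepting]
'a' @ 2: {1,7,8,9,10,11,12}  [accepting]
'a' @ 3: {11,12}
'c' @ 4: {9,10,13}  [accepting]
after full input: {9,10,13}  (accept=9 in)

Answer: ACCEPT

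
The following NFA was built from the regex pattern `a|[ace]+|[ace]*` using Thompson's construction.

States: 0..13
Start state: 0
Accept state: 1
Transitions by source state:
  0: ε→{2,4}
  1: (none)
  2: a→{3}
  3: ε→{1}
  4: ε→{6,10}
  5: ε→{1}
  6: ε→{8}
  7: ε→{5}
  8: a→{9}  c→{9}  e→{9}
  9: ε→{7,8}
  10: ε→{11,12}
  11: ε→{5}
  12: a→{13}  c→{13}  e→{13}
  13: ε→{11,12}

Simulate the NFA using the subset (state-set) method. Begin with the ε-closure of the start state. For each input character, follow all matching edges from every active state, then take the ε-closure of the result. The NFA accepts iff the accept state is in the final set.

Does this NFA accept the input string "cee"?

initial (ε-close {0}): {0,1,2,4,5,6,8,10,11,12}
'c' @ 1: {1,5,7,8,9,11,12,13}  ✓accept
'e' @ 2: {1,5,7,8,9,11,12,13}  ✓accept
'e' @ 3: {1,5,7,8,9,11,12,13}  ✓accept
final: {1,5,7,8,9,11,12,13}; accept 1 in set

Answer: ACCEPT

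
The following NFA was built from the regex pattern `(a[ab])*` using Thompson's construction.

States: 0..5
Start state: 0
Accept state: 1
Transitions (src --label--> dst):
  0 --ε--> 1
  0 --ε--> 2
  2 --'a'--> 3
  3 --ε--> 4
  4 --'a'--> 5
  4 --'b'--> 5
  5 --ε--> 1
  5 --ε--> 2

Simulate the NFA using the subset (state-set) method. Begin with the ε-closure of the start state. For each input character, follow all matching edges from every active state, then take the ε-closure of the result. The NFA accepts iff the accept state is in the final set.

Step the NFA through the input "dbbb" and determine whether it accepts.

initial (ε-close {0}): {0,1,2}
'd' @ 1: {}  — state set empty
rest 'bbb' ignored (set empty)
final: {}; accept 1 not in set

Answer: REJECT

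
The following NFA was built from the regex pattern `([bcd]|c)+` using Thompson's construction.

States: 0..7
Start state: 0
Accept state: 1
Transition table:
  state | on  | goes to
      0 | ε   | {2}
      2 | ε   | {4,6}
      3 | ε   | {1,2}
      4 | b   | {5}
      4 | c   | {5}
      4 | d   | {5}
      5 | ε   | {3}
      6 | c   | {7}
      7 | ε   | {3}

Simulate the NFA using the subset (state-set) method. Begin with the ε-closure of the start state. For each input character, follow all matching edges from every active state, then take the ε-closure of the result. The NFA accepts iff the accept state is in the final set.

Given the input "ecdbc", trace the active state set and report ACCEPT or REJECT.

Answer: REJECT

Trace:
initial (ε-close {0}): {0,2,4,6}
'e' @ 1: {}  — dead — no transitions
rest 'cdbc' ignored (set empty)
end set {} — state 1 not in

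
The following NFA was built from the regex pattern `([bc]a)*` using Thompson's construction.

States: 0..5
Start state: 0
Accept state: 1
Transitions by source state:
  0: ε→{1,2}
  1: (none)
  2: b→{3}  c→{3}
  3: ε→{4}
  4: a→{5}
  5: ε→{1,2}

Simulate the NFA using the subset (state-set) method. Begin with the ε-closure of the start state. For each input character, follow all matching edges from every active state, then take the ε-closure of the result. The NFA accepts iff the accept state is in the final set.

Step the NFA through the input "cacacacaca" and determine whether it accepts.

start: ε-closure({0}) = {0,1,2}
'c' @ 1: {3,4}
'a' @ 2: {1,2,5}  (accept∈set)
'c' @ 3: {3,4}
'a' @ 4: {1,2,5}  (accept∈set)
'c' @ 5: {3,4}
'a' @ 6: {1,2,5}  (accept∈set)
'c' @ 7: {3,4}
'a' @ 8: {1,2,5}  (accept∈set)
'c' @ 9: {3,4}
'a' @ 10: {1,2,5}  (accept∈set)
end set {1,2,5} — state 1 in

Answer: ACCEPT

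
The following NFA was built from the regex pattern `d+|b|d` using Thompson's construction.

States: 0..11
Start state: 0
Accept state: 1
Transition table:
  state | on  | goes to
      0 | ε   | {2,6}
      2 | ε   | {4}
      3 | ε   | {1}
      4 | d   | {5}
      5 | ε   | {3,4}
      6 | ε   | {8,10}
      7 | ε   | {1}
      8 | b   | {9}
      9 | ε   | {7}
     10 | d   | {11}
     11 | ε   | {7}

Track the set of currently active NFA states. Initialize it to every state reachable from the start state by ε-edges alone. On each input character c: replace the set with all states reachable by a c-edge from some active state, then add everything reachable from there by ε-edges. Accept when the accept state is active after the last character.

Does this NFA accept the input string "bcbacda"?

Answer: REJECT

Steps:
start: ε-closure({0}) = {0,2,4,6,8,10}
'b' @ 1: {1,7,9}  [accepting]
'c' @ 2: {}  — state set empty
rest 'bacda' ignored (set empty)
end set {} — state 1 not in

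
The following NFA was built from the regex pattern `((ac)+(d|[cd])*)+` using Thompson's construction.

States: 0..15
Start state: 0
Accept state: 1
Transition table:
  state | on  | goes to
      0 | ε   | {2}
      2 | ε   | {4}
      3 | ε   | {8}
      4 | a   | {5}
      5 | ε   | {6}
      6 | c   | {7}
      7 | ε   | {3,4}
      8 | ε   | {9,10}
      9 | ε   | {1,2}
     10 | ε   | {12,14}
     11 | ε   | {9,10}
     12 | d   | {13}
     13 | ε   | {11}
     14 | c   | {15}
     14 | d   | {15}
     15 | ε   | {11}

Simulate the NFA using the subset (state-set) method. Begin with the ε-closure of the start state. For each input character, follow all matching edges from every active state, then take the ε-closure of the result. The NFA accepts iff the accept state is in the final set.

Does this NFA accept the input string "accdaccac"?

Answer: ACCEPT

Trace:
initial (ε-close {0}): {0,2,4}
'a' @ 1: {5,6}
'c' @ 2: {1,2,3,4,7,8,9,10,12,14}  ✓accept
'c' @ 3: {1,2,4,9,10,11,12,14,15}  ✓accept
'd' @ 4: {1,2,4,9,10,11,12,13,14,15}  ✓accept
'a' @ 5: {5,6}
'c' @ 6: {1,2,3,4,7,8,9,10,12,14}  ✓accept
'c' @ 7: {1,2,4,9,10,11,12,14,15}  ✓accept
'a' @ 8: {5,6}
'c' @ 9: {1,2,3,4,7,8,9,10,12,14}  ✓accept
end set {1,2,3,4,7,8,9,10,12,14} — state 1 in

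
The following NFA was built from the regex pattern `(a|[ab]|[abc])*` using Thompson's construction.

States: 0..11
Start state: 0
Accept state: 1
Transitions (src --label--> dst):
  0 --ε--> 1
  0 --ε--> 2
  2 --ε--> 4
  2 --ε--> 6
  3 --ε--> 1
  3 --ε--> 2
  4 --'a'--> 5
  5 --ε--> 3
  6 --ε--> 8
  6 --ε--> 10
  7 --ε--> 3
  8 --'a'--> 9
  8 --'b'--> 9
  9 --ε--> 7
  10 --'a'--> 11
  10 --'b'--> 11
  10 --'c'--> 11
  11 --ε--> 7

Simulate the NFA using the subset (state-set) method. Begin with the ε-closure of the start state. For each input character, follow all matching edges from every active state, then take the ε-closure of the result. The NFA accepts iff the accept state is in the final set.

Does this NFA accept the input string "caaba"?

S₀ = ε-closure({0}) = {0,1,2,4,6,8,10}
'c' @ 1: {1,2,3,4,6,7,8,10,11}  [accepting]
'a' @ 2: {1,2,3,4,5,6,7,8,9,10,11}  [accepting]
'a' @ 3: {1,2,3,4,5,6,7,8,9,10,11}  [accepting]
'b' @ 4: {1,2,3,4,6,7,8,9,10,11}  [accepting]
'a' @ 5: {1,2,3,4,5,6,7,8,9,10,11}  [accepting]
after full input: {1,2,3,4,5,6,7,8,9,10,11}  (accept=1 in)

Answer: ACCEPT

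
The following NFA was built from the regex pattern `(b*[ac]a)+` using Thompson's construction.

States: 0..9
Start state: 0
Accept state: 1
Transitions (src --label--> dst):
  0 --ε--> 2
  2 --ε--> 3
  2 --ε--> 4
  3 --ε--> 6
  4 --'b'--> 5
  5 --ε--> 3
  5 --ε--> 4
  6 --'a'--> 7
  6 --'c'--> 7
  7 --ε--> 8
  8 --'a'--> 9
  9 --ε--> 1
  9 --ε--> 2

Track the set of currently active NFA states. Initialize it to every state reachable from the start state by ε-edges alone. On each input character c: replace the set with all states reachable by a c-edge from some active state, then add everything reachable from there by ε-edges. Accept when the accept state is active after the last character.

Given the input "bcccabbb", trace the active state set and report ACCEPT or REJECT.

start: ε-closure({0}) = {0,2,3,4,6}
'b' @ 1: {3,4,5,6}
'c' @ 2: {7,8}
'c' @ 3: {}  — state set empty
rest 'cabbb' ignored (set empty)
final: {}; accept 1 not in set

Answer: REJECT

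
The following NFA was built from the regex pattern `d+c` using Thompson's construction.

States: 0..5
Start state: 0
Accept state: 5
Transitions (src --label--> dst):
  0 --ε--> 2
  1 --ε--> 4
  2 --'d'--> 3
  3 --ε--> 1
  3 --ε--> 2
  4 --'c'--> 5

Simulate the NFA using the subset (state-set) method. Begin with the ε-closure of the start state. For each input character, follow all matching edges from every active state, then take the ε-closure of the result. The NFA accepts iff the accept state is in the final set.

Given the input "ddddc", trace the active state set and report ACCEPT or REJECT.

Answer: ACCEPT

Trace:
initial (ε-close {0}): {0,2}
'd' @ 1: {1,2,3,4}
'd' @ 2: {1,2,3,4}
'd' @ 3: {1,2,3,4}
'd' @ 4: {1,2,3,4}
'c' @ 5: {5}  ✓accept
final: {5}; accept 5 in set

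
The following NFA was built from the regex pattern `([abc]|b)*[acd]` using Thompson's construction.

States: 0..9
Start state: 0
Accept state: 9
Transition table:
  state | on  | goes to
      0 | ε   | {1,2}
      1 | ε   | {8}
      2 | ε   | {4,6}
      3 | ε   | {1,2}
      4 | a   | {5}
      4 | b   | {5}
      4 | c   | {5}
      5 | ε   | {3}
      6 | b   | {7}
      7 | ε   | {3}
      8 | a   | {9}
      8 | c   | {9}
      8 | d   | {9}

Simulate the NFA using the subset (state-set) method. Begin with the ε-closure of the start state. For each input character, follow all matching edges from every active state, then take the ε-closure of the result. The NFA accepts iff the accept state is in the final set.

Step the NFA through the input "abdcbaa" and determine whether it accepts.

initial (ε-close {0}): {0,1,2,4,6,8}
'a' @ 1: {1,2,3,4,5,6,8,9}  ✓accept
'b' @ 2: {1,2,3,4,5,6,7,8}
'd' @ 3: {9}  ✓accept
'c' @ 4: {}  — no active states
rest 'baa' ignored (set empty)
final: {}; accept 9 not in set

Answer: REJECT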